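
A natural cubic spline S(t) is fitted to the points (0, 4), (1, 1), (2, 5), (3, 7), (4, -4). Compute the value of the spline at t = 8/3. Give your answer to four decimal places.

Put σ_i = S'' at the i-th knot. Here h = (1, 1, 1, 1) and Δ = (-3, 4, 2, -11), so the interior equations h_(i-1)·σ_(i-1) + 2(h_(i-1)+h_i)·σ_i + h_i·σ_(i+1) = 6(Δ_i − Δ_(i-1)) read
  1·σ_0 + 4·σ_1 + 1·σ_2 = 6(Δ_1 - Δ_0) = 42
  1·σ_1 + 4·σ_2 + 1·σ_3 = 6(Δ_2 - Δ_1) = -12
  1·σ_2 + 4·σ_3 + 1·σ_4 = 6(Δ_3 - Δ_2) = -78
Natural end conditions: σ_0 = σ_4 = 0.
Hence σ_0 = 0, σ_1 = 75/7, σ_2 = -6/7, σ_3 = -135/7, σ_4 = 0.
On [2, 3], S(t) = 5 + 11/2·(t - 2) - 3/7·(t - 2)² - 43/14·(t - 2)³.
With (t - 2) = 2/3: S(8/3) = 1430/189.

7.5661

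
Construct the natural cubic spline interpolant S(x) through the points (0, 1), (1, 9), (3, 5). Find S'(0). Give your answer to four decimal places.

9.6667

Write σ_i for S''(x_i). With h_i = 1, 2 and divided differences Δ_i = 8, -2, the continuity of S' gives the tridiagonal system
  1·σ_0 + 6·σ_1 + 2·σ_2 = 6(Δ_1 - Δ_0) = -60
Natural end conditions: σ_0 = σ_2 = 0.
Solving the tridiagonal system: σ_0 = 0, σ_1 = -10, σ_2 = 0.
On [0, 1], S'(x) = b_0 + 2c_0·x + 3d_0·x² with b_0 = Δ_0 - h_0(2σ_0 + σ_1)/6 = 29/3, c_0 = σ_0/2 = 0, d_0 = (σ_1 - σ_0)/(6h_0) = -5/3. So S'(0) = 29/3.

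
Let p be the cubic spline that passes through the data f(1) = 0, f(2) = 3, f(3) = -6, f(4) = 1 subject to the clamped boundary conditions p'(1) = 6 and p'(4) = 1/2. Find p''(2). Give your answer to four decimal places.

Let m_i = p''(x_i). Step sizes h_i = 1, 1, 1; slopes of the chords Δ_i = (y_(i+1) - y_i)/h_i = 3, -9, 7.
  1·m_0 + 4·m_1 + 1·m_2 = 6(Δ_1 - Δ_0) = -72
  1·m_1 + 4·m_2 + 1·m_3 = 6(Δ_2 - Δ_1) = 96
Clamped end conditions give two more equations: 2h_0·m_0 + h_0·m_1 = 6(Δ_0 - p'(1)) = -18 and h_2·m_2 + 2h_2·m_3 = 6(p'(4) - Δ_2) = -39.
Forward elimination and back-substitution give m_0 = 89/15, m_1 = -448/15, m_2 = 623/15, m_3 = -604/15.

-29.8667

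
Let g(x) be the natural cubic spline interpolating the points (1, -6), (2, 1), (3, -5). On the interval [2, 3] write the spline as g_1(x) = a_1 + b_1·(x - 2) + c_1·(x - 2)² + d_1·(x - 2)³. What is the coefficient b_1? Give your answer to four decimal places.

Put m_i = g'' at the i-th knot. Here h = (1, 1) and Δ = (7, -6), so the interior equations h_(i-1)·m_(i-1) + 2(h_(i-1)+h_i)·m_i + h_i·m_(i+1) = 6(Δ_i − Δ_(i-1)) read
  1·m_0 + 4·m_1 + 1·m_2 = 6(Δ_1 - Δ_0) = -78
Natural end conditions: m_0 = m_2 = 0.
Hence m_0 = 0, m_1 = -39/2, m_2 = 0.
On [2, 3], with g_1(x) = a_1 + b_1·(x - 2) + c_1·(x - 2)² + d_1·(x - 2)³: c_1 = m_1/2 = -39/4, d_1 = (m_2 - m_1)/(6h_1) = 13/4, b_1 = Δ_1 - h_1(2m_1 + m_2)/6 = 1/2.

0.5000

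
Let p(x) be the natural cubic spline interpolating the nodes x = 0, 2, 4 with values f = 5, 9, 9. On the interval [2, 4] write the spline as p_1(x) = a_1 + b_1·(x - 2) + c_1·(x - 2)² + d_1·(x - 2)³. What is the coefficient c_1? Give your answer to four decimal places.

-0.7500

With M_i denoting the second derivative at x_i, h_i = 2, 2, and Δ_i = (y_(i+1) − y_i)/h_i = 2, 0:
  2·M_0 + 8·M_1 + 2·M_2 = 6(Δ_1 - Δ_0) = -12
Natural end conditions: M_0 = M_2 = 0.
Hence M_0 = 0, M_1 = -3/2, M_2 = 0.
On [2, 4], with p_1(x) = a_1 + b_1·(x - 2) + c_1·(x - 2)² + d_1·(x - 2)³: c_1 = M_1/2 = -3/4, d_1 = (M_2 - M_1)/(6h_1) = 1/8, b_1 = Δ_1 - h_1(2M_1 + M_2)/6 = 1.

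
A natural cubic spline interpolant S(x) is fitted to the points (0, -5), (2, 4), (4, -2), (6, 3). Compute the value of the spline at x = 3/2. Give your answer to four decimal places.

3.3031

With m_i denoting the second derivative at x_i, h_i = 2, 2, 2, and Δ_i = (y_(i+1) − y_i)/h_i = 9/2, -3, 5/2:
  2·m_0 + 8·m_1 + 2·m_2 = 6(Δ_1 - Δ_0) = -45
  2·m_1 + 8·m_2 + 2·m_3 = 6(Δ_2 - Δ_1) = 33
Natural end conditions: m_0 = m_3 = 0.
Solving the tridiagonal system: m_0 = 0, m_1 = -71/10, m_2 = 59/10, m_3 = 0.
On [0, 2], S(x) = -5 + 103/15·x + 0·x² - 71/120·x³.
With x = 3/2: S(3/2) = 1057/320.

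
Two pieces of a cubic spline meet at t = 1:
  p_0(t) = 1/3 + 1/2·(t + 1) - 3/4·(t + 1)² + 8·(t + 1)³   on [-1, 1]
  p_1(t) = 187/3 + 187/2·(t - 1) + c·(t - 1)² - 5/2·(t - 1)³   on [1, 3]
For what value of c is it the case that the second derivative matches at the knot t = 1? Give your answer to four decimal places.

p_0''(t) = -3/2 + 48·(t + 1), so p_0''(1) = 189/2. On the right, p_1''(1) = 2c, so c = 189/4.

47.2500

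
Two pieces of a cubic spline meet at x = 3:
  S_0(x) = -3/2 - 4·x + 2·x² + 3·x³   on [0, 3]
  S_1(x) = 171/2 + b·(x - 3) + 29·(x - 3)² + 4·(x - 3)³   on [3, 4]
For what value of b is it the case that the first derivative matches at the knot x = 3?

S_0'(x) = -4 + 4·x + 9·x², so S_0'(3) = 89. On the right, S_1'(3) = b, so b = 89.

89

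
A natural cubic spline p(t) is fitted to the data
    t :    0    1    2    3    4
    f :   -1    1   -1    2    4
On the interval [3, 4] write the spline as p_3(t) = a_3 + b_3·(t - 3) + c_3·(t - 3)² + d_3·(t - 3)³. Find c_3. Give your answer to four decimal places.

-2.0893

Write σ_i for p''(x_i). With h_i = 1, 1, 1, 1 and divided differences Δ_i = 2, -2, 3, 2, the continuity of p' gives the tridiagonal system
  1·σ_0 + 4·σ_1 + 1·σ_2 = 6(Δ_1 - Δ_0) = -24
  1·σ_1 + 4·σ_2 + 1·σ_3 = 6(Δ_2 - Δ_1) = 30
  1·σ_2 + 4·σ_3 + 1·σ_4 = 6(Δ_3 - Δ_2) = -6
Natural end conditions: σ_0 = σ_4 = 0.
Solving: σ_0 = 0, σ_1 = -243/28, σ_2 = 75/7, σ_3 = -117/28, σ_4 = 0.
On [3, 4], with p_3(t) = a_3 + b_3·(t - 3) + c_3·(t - 3)² + d_3·(t - 3)³: c_3 = σ_3/2 = -117/56, d_3 = (σ_4 - σ_3)/(6h_3) = 39/56, b_3 = Δ_3 - h_3(2σ_3 + σ_4)/6 = 95/28.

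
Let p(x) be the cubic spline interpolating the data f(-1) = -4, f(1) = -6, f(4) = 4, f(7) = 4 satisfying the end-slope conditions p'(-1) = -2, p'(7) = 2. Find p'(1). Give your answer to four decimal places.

Write M_i for p''(x_i). With h_i = 2, 3, 3 and divided differences Δ_i = -1, 10/3, 0, the continuity of p' gives the tridiagonal system
  2·M_0 + 10·M_1 + 3·M_2 = 6(Δ_1 - Δ_0) = 26
  3·M_1 + 12·M_2 + 3·M_3 = 6(Δ_2 - Δ_1) = -20
Clamped end conditions give two more equations: 2h_0·M_0 + h_0·M_1 = 6(Δ_0 - p'(-1)) = 6 and h_2·M_2 + 2h_2·M_3 = 6(p'(7) - Δ_2) = 12.
Hence M_0 = -7/19, M_1 = 71/19, M_2 = -202/57, M_3 = 215/57.
On [1, 4], p'(x) = b_1 + 2c_1·(x - 1) + 3d_1·(x - 1)² with b_1 = Δ_1 - h_1(2M_1 + M_2)/6 = 26/19, c_1 = M_1/2 = 71/38, d_1 = (M_2 - M_1)/(6h_1) = -415/1026. So p'(1) = 26/19.

1.3684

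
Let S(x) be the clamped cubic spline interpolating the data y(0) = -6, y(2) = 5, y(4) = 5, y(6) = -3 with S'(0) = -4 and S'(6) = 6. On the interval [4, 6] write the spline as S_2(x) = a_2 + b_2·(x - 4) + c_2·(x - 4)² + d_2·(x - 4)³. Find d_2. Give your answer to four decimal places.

1.9583

Let m_i = S''(x_i). Step sizes h_i = 2, 2, 2; slopes of the chords Δ_i = (y_(i+1) - y_i)/h_i = 11/2, 0, -4.
  2·m_0 + 8·m_1 + 2·m_2 = 6(Δ_1 - Δ_0) = -33
  2·m_1 + 8·m_2 + 2·m_3 = 6(Δ_2 - Δ_1) = -24
Clamped end conditions give two more equations: 2h_0·m_0 + h_0·m_1 = 6(Δ_0 - S'(0)) = 57 and h_2·m_2 + 2h_2·m_3 = 6(S'(6) - Δ_2) = 60.
Forward elimination and back-substitution give m_0 = 107/6, m_1 = -43/6, m_2 = -17/3, m_3 = 107/6.
On [4, 6], with S_2(x) = a_2 + b_2·(x - 4) + c_2·(x - 4)² + d_2·(x - 4)³: c_2 = m_2/2 = -17/6, d_2 = (m_3 - m_2)/(6h_2) = 47/24, b_2 = Δ_2 - h_2(2m_2 + m_3)/6 = -37/6.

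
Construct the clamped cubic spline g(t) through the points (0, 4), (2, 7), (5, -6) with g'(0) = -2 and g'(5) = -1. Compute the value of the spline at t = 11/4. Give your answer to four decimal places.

Write σ_i for g''(x_i). With h_i = 2, 3 and divided differences Δ_i = 3/2, -13/3, the continuity of g' gives the tridiagonal system
  2·σ_0 + 10·σ_1 + 3·σ_2 = 6(Δ_1 - Δ_0) = -35
Clamped end conditions give two more equations: 2h_0·σ_0 + h_0·σ_1 = 6(Δ_0 - g'(0)) = 21 and h_1·σ_1 + 2h_1·σ_2 = 6(g'(5) - Δ_1) = 20.
Solving: σ_0 = 179/20, σ_1 = -37/5, σ_2 = 211/30.
On [2, 5], g(t) = 7 - 9/20·(t - 2) - 37/10·(t - 2)² + 433/540·(t - 2)³.
With (t - 2) = 3/4: g(11/4) = 6297/1280.

4.9195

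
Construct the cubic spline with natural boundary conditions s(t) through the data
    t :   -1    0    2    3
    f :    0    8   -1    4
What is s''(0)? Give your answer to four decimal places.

Write M_i for s''(x_i). With h_i = 1, 2, 1 and divided differences Δ_i = 8, -9/2, 5, the continuity of s' gives the tridiagonal system
  1·M_0 + 6·M_1 + 2·M_2 = 6(Δ_1 - Δ_0) = -75
  2·M_1 + 6·M_2 + 1·M_3 = 6(Δ_2 - Δ_1) = 57
Natural end conditions: M_0 = M_3 = 0.
Forward elimination and back-substitution give M_0 = 0, M_1 = -141/8, M_2 = 123/8, M_3 = 0.

-17.6250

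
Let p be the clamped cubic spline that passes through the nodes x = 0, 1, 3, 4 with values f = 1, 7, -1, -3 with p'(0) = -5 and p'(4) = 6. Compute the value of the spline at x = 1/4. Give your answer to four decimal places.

0.9129

Put σ_i = p'' at the i-th knot. Here h = (1, 2, 1) and Δ = (6, -4, -2), so the interior equations h_(i-1)·σ_(i-1) + 2(h_(i-1)+h_i)·σ_i + h_i·σ_(i+1) = 6(Δ_i − Δ_(i-1)) read
  1·σ_0 + 6·σ_1 + 2·σ_2 = 6(Δ_1 - Δ_0) = -60
  2·σ_1 + 6·σ_2 + 1·σ_3 = 6(Δ_2 - Δ_1) = 12
Clamped end conditions give two more equations: 2h_0·σ_0 + h_0·σ_1 = 6(Δ_0 - p'(0)) = 66 and h_2·σ_2 + 2h_2·σ_3 = 6(p'(4) - Δ_2) = 48.
Solving the tridiagonal system: σ_0 = 296/7, σ_1 = -130/7, σ_2 = 32/7, σ_3 = 152/7.
On [0, 1], p(x) = 1 - 5·x + 148/7·x² - 71/7·x³.
With x = 1/4: p(1/4) = 409/448.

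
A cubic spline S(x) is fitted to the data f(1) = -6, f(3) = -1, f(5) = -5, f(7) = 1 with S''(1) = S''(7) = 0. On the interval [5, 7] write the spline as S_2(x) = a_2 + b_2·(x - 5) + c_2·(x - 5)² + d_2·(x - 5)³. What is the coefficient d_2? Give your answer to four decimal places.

With m_i denoting the second derivative at x_i, h_i = 2, 2, 2, and Δ_i = (y_(i+1) − y_i)/h_i = 5/2, -2, 3:
  2·m_0 + 8·m_1 + 2·m_2 = 6(Δ_1 - Δ_0) = -27
  2·m_1 + 8·m_2 + 2·m_3 = 6(Δ_2 - Δ_1) = 30
Natural end conditions: m_0 = m_3 = 0.
Forward elimination and back-substitution give m_0 = 0, m_1 = -23/5, m_2 = 49/10, m_3 = 0.
On [5, 7], with S_2(x) = a_2 + b_2·(x - 5) + c_2·(x - 5)² + d_2·(x - 5)³: c_2 = m_2/2 = 49/20, d_2 = (m_3 - m_2)/(6h_2) = -49/120, b_2 = Δ_2 - h_2(2m_2 + m_3)/6 = -4/15.

-0.4083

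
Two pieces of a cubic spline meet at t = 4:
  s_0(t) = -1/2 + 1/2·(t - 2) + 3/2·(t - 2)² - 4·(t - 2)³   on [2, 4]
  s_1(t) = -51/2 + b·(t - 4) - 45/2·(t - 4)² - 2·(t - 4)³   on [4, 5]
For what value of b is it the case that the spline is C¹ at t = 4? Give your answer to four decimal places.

s_0'(t) = 1/2 + 3·(t - 2) - 12·(t - 2)², so s_0'(4) = -83/2. On the right, s_1'(4) = b, so b = -83/2.

-41.5000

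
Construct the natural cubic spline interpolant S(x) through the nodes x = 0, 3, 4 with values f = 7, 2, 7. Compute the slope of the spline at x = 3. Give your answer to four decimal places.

3.3333

Put M_i = S'' at the i-th knot. Here h = (3, 1) and Δ = (-5/3, 5), so the interior equations h_(i-1)·M_(i-1) + 2(h_(i-1)+h_i)·M_i + h_i·M_(i+1) = 6(Δ_i − Δ_(i-1)) read
  3·M_0 + 8·M_1 + 1·M_2 = 6(Δ_1 - Δ_0) = 40
Natural end conditions: M_0 = M_2 = 0.
Solving the tridiagonal system: M_0 = 0, M_1 = 5, M_2 = 0.
On [3, 4], S'(x) = b_1 + 2c_1·(x - 3) + 3d_1·(x - 3)² with b_1 = Δ_1 - h_1(2M_1 + M_2)/6 = 10/3, c_1 = M_1/2 = 5/2, d_1 = (M_2 - M_1)/(6h_1) = -5/6. So S'(3) = 10/3.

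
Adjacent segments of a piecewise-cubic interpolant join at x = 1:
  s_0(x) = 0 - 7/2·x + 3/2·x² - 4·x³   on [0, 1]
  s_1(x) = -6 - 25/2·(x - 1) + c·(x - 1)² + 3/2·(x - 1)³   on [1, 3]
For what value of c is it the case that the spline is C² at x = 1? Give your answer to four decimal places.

s_0''(x) = 3 - 24·x, so s_0''(1) = -21. On the right, s_1''(1) = 2c, so c = -21/2.

-10.5000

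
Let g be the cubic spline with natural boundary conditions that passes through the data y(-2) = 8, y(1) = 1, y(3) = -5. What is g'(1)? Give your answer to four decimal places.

-2.7333

Write M_i for g''(x_i). With h_i = 3, 2 and divided differences Δ_i = -7/3, -3, the continuity of g' gives the tridiagonal system
  3·M_0 + 10·M_1 + 2·M_2 = 6(Δ_1 - Δ_0) = -4
Natural end conditions: M_0 = M_2 = 0.
Hence M_0 = 0, M_1 = -2/5, M_2 = 0.
On [1, 3], g'(x) = b_1 + 2c_1·(x - 1) + 3d_1·(x - 1)² with b_1 = Δ_1 - h_1(2M_1 + M_2)/6 = -41/15, c_1 = M_1/2 = -1/5, d_1 = (M_2 - M_1)/(6h_1) = 1/30. So g'(1) = -41/15.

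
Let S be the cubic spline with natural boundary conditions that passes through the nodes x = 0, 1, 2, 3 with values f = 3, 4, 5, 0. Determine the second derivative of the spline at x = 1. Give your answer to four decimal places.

2.4000

Write σ_i for S''(x_i). With h_i = 1, 1, 1 and divided differences Δ_i = 1, 1, -5, the continuity of S' gives the tridiagonal system
  1·σ_0 + 4·σ_1 + 1·σ_2 = 6(Δ_1 - Δ_0) = 0
  1·σ_1 + 4·σ_2 + 1·σ_3 = 6(Δ_2 - Δ_1) = -36
Natural end conditions: σ_0 = σ_3 = 0.
Solving the tridiagonal system: σ_0 = 0, σ_1 = 12/5, σ_2 = -48/5, σ_3 = 0.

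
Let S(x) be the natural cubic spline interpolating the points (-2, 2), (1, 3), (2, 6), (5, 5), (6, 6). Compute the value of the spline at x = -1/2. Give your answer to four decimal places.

With m_i denoting the second derivative at x_i, h_i = 3, 1, 3, 1, and Δ_i = (y_(i+1) − y_i)/h_i = 1/3, 3, -1/3, 1:
  3·m_0 + 8·m_1 + 1·m_2 = 6(Δ_1 - Δ_0) = 16
  1·m_1 + 8·m_2 + 3·m_3 = 6(Δ_2 - Δ_1) = -20
  3·m_2 + 8·m_3 + 1·m_4 = 6(Δ_3 - Δ_2) = 8
Natural end conditions: m_0 = m_4 = 0.
Solving the tridiagonal system: m_0 = 0, m_1 = 133/54, m_2 = -100/27, m_3 = 43/18, m_4 = 0.
On [-2, 1], S(x) = 2 - 97/108·(x + 2) + 0·(x + 2)² + 133/972·(x + 2)³.
With (x + 2) = 3/2: S(-1/2) = 107/96.

1.1146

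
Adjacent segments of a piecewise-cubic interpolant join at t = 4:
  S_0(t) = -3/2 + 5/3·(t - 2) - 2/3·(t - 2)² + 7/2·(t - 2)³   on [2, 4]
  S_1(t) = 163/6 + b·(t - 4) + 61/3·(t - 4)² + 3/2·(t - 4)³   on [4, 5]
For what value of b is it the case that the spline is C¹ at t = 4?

41

S_0'(t) = 5/3 - 4/3·(t - 2) + 21/2·(t - 2)², so S_0'(4) = 41. On the right, S_1'(4) = b, so b = 41.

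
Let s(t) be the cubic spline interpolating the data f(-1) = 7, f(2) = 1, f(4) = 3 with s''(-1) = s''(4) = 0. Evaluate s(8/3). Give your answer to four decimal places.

Let M_i = s''(x_i). Step sizes h_i = 3, 2; slopes of the chords Δ_i = (y_(i+1) - y_i)/h_i = -2, 1.
  3·M_0 + 10·M_1 + 2·M_2 = 6(Δ_1 - Δ_0) = 18
Natural end conditions: M_0 = M_2 = 0.
Hence M_0 = 0, M_1 = 9/5, M_2 = 0.
On [2, 4], s(t) = 1 - 1/5·(t - 2) + 9/10·(t - 2)² - 3/20·(t - 2)³.
With (t - 2) = 2/3: s(8/3) = 11/9.

1.2222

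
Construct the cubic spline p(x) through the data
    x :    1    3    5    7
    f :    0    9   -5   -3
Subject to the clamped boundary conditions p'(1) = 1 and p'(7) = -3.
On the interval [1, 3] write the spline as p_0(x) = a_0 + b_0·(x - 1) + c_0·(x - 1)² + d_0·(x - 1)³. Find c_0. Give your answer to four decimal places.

Let σ_i = p''(x_i). Step sizes h_i = 2, 2, 2; slopes of the chords Δ_i = (y_(i+1) - y_i)/h_i = 9/2, -7, 1.
  2·σ_0 + 8·σ_1 + 2·σ_2 = 6(Δ_1 - Δ_0) = -69
  2·σ_1 + 8·σ_2 + 2·σ_3 = 6(Δ_2 - Δ_1) = 48
Clamped end conditions give two more equations: 2h_0·σ_0 + h_0·σ_1 = 6(Δ_0 - p'(1)) = 21 and h_2·σ_2 + 2h_2·σ_3 = 6(p'(7) - Δ_2) = -24.
Hence σ_0 = 383/30, σ_1 = -451/30, σ_2 = 193/15, σ_3 = -373/30.
On [1, 3], with p_0(x) = a_0 + b_0·(x - 1) + c_0·(x - 1)² + d_0·(x - 1)³: c_0 = σ_0/2 = 383/60, d_0 = (σ_1 - σ_0)/(6h_0) = -139/60, b_0 = Δ_0 - h_0(2σ_0 + σ_1)/6 = 1.

6.3833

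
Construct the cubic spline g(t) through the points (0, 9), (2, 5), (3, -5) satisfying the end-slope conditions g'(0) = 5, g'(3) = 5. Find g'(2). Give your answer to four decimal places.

With M_i denoting the second derivative at x_i, h_i = 2, 1, and Δ_i = (y_(i+1) − y_i)/h_i = -2, -10:
  2·M_0 + 6·M_1 + 1·M_2 = 6(Δ_1 - Δ_0) = -48
Clamped end conditions give two more equations: 2h_0·M_0 + h_0·M_1 = 6(Δ_0 - g'(0)) = -42 and h_1·M_1 + 2h_1·M_2 = 6(g'(3) - Δ_1) = 90.
Forward elimination and back-substitution give M_0 = -5/2, M_1 = -16, M_2 = 53.
On [2, 3], g'(t) = b_1 + 2c_1·(t - 2) + 3d_1·(t - 2)² with b_1 = Δ_1 - h_1(2M_1 + M_2)/6 = -27/2, c_1 = M_1/2 = -8, d_1 = (M_2 - M_1)/(6h_1) = 23/2. So g'(2) = -27/2.

-13.5000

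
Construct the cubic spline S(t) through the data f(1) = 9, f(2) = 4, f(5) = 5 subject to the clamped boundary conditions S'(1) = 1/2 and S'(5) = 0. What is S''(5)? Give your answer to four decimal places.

-4.4583

Put M_i = S'' at the i-th knot. Here h = (1, 3) and Δ = (-5, 1/3), so the interior equations h_(i-1)·M_(i-1) + 2(h_(i-1)+h_i)·M_i + h_i·M_(i+1) = 6(Δ_i − Δ_(i-1)) read
  1·M_0 + 8·M_1 + 3·M_2 = 6(Δ_1 - Δ_0) = 32
Clamped end conditions give two more equations: 2h_0·M_0 + h_0·M_1 = 6(Δ_0 - S'(1)) = -33 and h_1·M_1 + 2h_1·M_2 = 6(S'(5) - Δ_1) = -2.
Hence M_0 = -165/8, M_1 = 33/4, M_2 = -107/24.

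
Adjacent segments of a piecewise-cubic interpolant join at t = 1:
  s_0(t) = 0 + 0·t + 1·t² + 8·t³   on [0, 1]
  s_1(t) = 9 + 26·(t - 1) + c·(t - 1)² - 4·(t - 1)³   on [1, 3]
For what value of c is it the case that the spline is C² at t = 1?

25

s_0''(t) = 2 + 48·t, so s_0''(1) = 50. On the right, s_1''(1) = 2c, so c = 25.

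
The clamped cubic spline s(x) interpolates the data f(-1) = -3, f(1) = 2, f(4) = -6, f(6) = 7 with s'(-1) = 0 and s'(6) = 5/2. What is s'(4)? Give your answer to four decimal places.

With M_i denoting the second derivative at x_i, h_i = 2, 3, 2, and Δ_i = (y_(i+1) − y_i)/h_i = 5/2, -8/3, 13/2:
  2·M_0 + 10·M_1 + 3·M_2 = 6(Δ_1 - Δ_0) = -31
  3·M_1 + 10·M_2 + 2·M_3 = 6(Δ_2 - Δ_1) = 55
Clamped end conditions give two more equations: 2h_0·M_0 + h_0·M_1 = 6(Δ_0 - s'(-1)) = 15 and h_2·M_2 + 2h_2·M_3 = 6(s'(6) - Δ_2) = -24.
Forward elimination and back-substitution give M_0 = 725/96, M_1 = -365/48, M_2 = 479/48, M_3 = -1055/96.
On [4, 6], s'(x) = b_2 + 2c_2·(x - 4) + 3d_2·(x - 4)² with b_2 = Δ_2 - h_2(2M_2 + M_3)/6 = 337/96, c_2 = M_2/2 = 479/96, d_2 = (M_3 - M_2)/(6h_2) = -671/384. So s'(4) = 337/96.

3.5104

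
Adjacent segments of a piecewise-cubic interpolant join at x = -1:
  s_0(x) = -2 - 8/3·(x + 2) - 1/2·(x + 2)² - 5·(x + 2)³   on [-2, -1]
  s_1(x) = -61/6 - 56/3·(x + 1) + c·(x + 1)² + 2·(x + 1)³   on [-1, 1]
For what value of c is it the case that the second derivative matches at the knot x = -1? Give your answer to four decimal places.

-15.5000

s_0''(x) = -1 - 30·(x + 2), so s_0''(-1) = -31. On the right, s_1''(-1) = 2c, so c = -31/2.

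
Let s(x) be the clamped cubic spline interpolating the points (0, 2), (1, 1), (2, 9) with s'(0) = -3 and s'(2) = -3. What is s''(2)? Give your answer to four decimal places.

-46.5000

Put M_i = s'' at the i-th knot. Here h = (1, 1) and Δ = (-1, 8), so the interior equations h_(i-1)·M_(i-1) + 2(h_(i-1)+h_i)·M_i + h_i·M_(i+1) = 6(Δ_i − Δ_(i-1)) read
  1·M_0 + 4·M_1 + 1·M_2 = 6(Δ_1 - Δ_0) = 54
Clamped end conditions give two more equations: 2h_0·M_0 + h_0·M_1 = 6(Δ_0 - s'(0)) = 12 and h_1·M_1 + 2h_1·M_2 = 6(s'(2) - Δ_1) = -66.
Hence M_0 = -15/2, M_1 = 27, M_2 = -93/2.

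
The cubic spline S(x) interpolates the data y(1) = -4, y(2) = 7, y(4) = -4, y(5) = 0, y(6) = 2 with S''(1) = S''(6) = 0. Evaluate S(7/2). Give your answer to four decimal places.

-1.7211

Put m_i = S'' at the i-th knot. Here h = (1, 2, 1, 1) and Δ = (11, -11/2, 4, 2), so the interior equations h_(i-1)·m_(i-1) + 2(h_(i-1)+h_i)·m_i + h_i·m_(i+1) = 6(Δ_i − Δ_(i-1)) read
  1·m_0 + 6·m_1 + 2·m_2 = 6(Δ_1 - Δ_0) = -99
  2·m_1 + 6·m_2 + 1·m_3 = 6(Δ_2 - Δ_1) = 57
  1·m_2 + 4·m_3 + 1·m_4 = 6(Δ_3 - Δ_2) = -12
Natural end conditions: m_0 = m_4 = 0.
Hence m_0 = 0, m_1 = -2757/122, m_2 = 1116/61, m_3 = -462/61, m_4 = 0.
On [2, 4], S(x) = 7 + 423/122·(x - 2) - 2757/244·(x - 2)² + 1663/488·(x - 2)³.
With (x - 2) = 3/2: S(7/2) = -6719/3904.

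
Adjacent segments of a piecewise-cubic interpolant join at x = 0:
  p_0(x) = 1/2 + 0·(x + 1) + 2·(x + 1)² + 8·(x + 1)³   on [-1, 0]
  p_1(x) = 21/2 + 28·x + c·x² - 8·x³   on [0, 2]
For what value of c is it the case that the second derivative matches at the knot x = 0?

26

p_0''(x) = 4 + 48·(x + 1), so p_0''(0) = 52. On the right, p_1''(0) = 2c, so c = 26.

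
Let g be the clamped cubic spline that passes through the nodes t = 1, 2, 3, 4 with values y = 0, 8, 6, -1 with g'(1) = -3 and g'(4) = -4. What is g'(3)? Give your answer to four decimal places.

Write σ_i for g''(x_i). With h_i = 1, 1, 1 and divided differences Δ_i = 8, -2, -7, the continuity of g' gives the tridiagonal system
  1·σ_0 + 4·σ_1 + 1·σ_2 = 6(Δ_1 - Δ_0) = -60
  1·σ_1 + 4·σ_2 + 1·σ_3 = 6(Δ_2 - Δ_1) = -30
Clamped end conditions give two more equations: 2h_0·σ_0 + h_0·σ_1 = 6(Δ_0 - g'(1)) = 66 and h_2·σ_2 + 2h_2·σ_3 = 6(g'(4) - Δ_2) = 18.
Solving: σ_0 = 686/15, σ_1 = -382/15, σ_2 = -58/15, σ_3 = 164/15.
On [3, 4], g'(t) = b_2 + 2c_2·(t - 3) + 3d_2·(t - 3)² with b_2 = Δ_2 - h_2(2σ_2 + σ_3)/6 = -113/15, c_2 = σ_2/2 = -29/15, d_2 = (σ_3 - σ_2)/(6h_2) = 37/15. So g'(3) = -113/15.

-7.5333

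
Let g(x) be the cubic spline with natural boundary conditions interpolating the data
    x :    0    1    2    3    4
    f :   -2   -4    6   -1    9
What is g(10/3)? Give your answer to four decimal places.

Put σ_i = g'' at the i-th knot. Here h = (1, 1, 1, 1) and Δ = (-2, 10, -7, 10), so the interior equations h_(i-1)·σ_(i-1) + 2(h_(i-1)+h_i)·σ_i + h_i·σ_(i+1) = 6(Δ_i − Δ_(i-1)) read
  1·σ_0 + 4·σ_1 + 1·σ_2 = 6(Δ_1 - Δ_0) = 72
  1·σ_1 + 4·σ_2 + 1·σ_3 = 6(Δ_2 - Δ_1) = -102
  1·σ_2 + 4·σ_3 + 1·σ_4 = 6(Δ_3 - Δ_2) = 102
Natural end conditions: σ_0 = σ_4 = 0.
Forward elimination and back-substitution give σ_0 = 0, σ_1 = 795/28, σ_2 = -291/7, σ_3 = 1005/28, σ_4 = 0.
On [3, 4], g(x) = -1 - 55/28·(x - 3) + 1005/56·(x - 3)² - 335/56·(x - 3)³.
With (x - 3) = 1/3: g(10/3) = 89/756.

0.1177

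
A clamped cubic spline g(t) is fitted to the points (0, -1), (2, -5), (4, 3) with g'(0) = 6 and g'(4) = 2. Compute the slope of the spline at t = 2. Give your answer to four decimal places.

-0.5000

Put σ_i = g'' at the i-th knot. Here h = (2, 2) and Δ = (-2, 4), so the interior equations h_(i-1)·σ_(i-1) + 2(h_(i-1)+h_i)·σ_i + h_i·σ_(i+1) = 6(Δ_i − Δ_(i-1)) read
  2·σ_0 + 8·σ_1 + 2·σ_2 = 6(Δ_1 - Δ_0) = 36
Clamped end conditions give two more equations: 2h_0·σ_0 + h_0·σ_1 = 6(Δ_0 - g'(0)) = -48 and h_1·σ_1 + 2h_1·σ_2 = 6(g'(4) - Δ_1) = -12.
Forward elimination and back-substitution give σ_0 = -35/2, σ_1 = 11, σ_2 = -17/2.
On [2, 4], g'(t) = b_1 + 2c_1·(t - 2) + 3d_1·(t - 2)² with b_1 = Δ_1 - h_1(2σ_1 + σ_2)/6 = -1/2, c_1 = σ_1/2 = 11/2, d_1 = (σ_2 - σ_1)/(6h_1) = -13/8. So g'(2) = -1/2.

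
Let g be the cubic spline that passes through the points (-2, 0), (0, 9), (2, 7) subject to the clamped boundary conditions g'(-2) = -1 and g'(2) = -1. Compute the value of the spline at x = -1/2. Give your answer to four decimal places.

Let m_i = g''(x_i). Step sizes h_i = 2, 2; slopes of the chords Δ_i = (y_(i+1) - y_i)/h_i = 9/2, -1.
  2·m_0 + 8·m_1 + 2·m_2 = 6(Δ_1 - Δ_0) = -33
Clamped end conditions give two more equations: 2h_0·m_0 + h_0·m_1 = 6(Δ_0 - g'(-2)) = 33 and h_1·m_1 + 2h_1·m_2 = 6(g'(2) - Δ_1) = 0.
Forward elimination and back-substitution give m_0 = 99/8, m_1 = -33/4, m_2 = 33/8.
On [-2, 0], g(x) = 0 - 1·(x + 2) + 99/16·(x + 2)² - 55/32·(x + 2)³.
With (x + 2) = 3/2: g(-1/2) = 1695/256.

6.6211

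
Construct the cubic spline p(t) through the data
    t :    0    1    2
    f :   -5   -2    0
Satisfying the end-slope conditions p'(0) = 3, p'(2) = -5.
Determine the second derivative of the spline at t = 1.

Write m_i for p''(x_i). With h_i = 1, 1 and divided differences Δ_i = 3, 2, the continuity of p' gives the tridiagonal system
  1·m_0 + 4·m_1 + 1·m_2 = 6(Δ_1 - Δ_0) = -6
Clamped end conditions give two more equations: 2h_0·m_0 + h_0·m_1 = 6(Δ_0 - p'(0)) = 0 and h_1·m_1 + 2h_1·m_2 = 6(p'(2) - Δ_1) = -42.
Forward elimination and back-substitution give m_0 = -5/2, m_1 = 5, m_2 = -47/2.

5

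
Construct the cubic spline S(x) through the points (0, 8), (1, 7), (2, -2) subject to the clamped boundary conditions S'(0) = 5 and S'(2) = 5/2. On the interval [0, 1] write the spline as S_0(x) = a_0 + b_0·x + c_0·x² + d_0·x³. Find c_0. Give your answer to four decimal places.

Put M_i = S'' at the i-th knot. Here h = (1, 1) and Δ = (-1, -9), so the interior equations h_(i-1)·M_(i-1) + 2(h_(i-1)+h_i)·M_i + h_i·M_(i+1) = 6(Δ_i − Δ_(i-1)) read
  1·M_0 + 4·M_1 + 1·M_2 = 6(Δ_1 - Δ_0) = -48
Clamped end conditions give two more equations: 2h_0·M_0 + h_0·M_1 = 6(Δ_0 - S'(0)) = -36 and h_1·M_1 + 2h_1·M_2 = 6(S'(2) - Δ_1) = 69.
Solving: M_0 = -29/4, M_1 = -43/2, M_2 = 181/4.
On [0, 1], with S_0(x) = a_0 + b_0·x + c_0·x² + d_0·x³: c_0 = M_0/2 = -29/8, d_0 = (M_1 - M_0)/(6h_0) = -19/8, b_0 = Δ_0 - h_0(2M_0 + M_1)/6 = 5.

-3.6250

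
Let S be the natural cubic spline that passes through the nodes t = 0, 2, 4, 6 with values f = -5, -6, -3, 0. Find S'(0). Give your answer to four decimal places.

-1.0333

With M_i denoting the second derivative at x_i, h_i = 2, 2, 2, and Δ_i = (y_(i+1) − y_i)/h_i = -1/2, 3/2, 3/2:
  2·M_0 + 8·M_1 + 2·M_2 = 6(Δ_1 - Δ_0) = 12
  2·M_1 + 8·M_2 + 2·M_3 = 6(Δ_2 - Δ_1) = 0
Natural end conditions: M_0 = M_3 = 0.
Forward elimination and back-substitution give M_0 = 0, M_1 = 8/5, M_2 = -2/5, M_3 = 0.
On [0, 2], S'(t) = b_0 + 2c_0·t + 3d_0·t² with b_0 = Δ_0 - h_0(2M_0 + M_1)/6 = -31/30, c_0 = M_0/2 = 0, d_0 = (M_1 - M_0)/(6h_0) = 2/15. So S'(0) = -31/30.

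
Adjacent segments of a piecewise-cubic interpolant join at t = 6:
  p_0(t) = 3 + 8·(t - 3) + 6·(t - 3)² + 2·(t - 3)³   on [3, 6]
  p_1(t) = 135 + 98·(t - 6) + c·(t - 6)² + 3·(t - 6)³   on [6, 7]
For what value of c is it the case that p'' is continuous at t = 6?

24

p_0''(t) = 12 + 12·(t - 3), so p_0''(6) = 48. On the right, p_1''(6) = 2c, so c = 24.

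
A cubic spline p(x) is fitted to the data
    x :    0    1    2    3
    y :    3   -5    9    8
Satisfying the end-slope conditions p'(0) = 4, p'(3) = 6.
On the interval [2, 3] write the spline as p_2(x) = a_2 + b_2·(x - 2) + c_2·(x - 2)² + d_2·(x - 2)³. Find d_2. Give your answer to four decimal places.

15.8667

Write M_i for p''(x_i). With h_i = 1, 1, 1 and divided differences Δ_i = -8, 14, -1, the continuity of p' gives the tridiagonal system
  1·M_0 + 4·M_1 + 1·M_2 = 6(Δ_1 - Δ_0) = 132
  1·M_1 + 4·M_2 + 1·M_3 = 6(Δ_2 - Δ_1) = -90
Clamped end conditions give two more equations: 2h_0·M_0 + h_0·M_1 = 6(Δ_0 - p'(0)) = -72 and h_2·M_2 + 2h_2·M_3 = 6(p'(3) - Δ_2) = 42.
Hence M_0 = -1006/15, M_1 = 932/15, M_2 = -742/15, M_3 = 686/15.
On [2, 3], with p_2(x) = a_2 + b_2·(x - 2) + c_2·(x - 2)² + d_2·(x - 2)³: c_2 = M_2/2 = -371/15, d_2 = (M_3 - M_2)/(6h_2) = 238/15, b_2 = Δ_2 - h_2(2M_2 + M_3)/6 = 118/15.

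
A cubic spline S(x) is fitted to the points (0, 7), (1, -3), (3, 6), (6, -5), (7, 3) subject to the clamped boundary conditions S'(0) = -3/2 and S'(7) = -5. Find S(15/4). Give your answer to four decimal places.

Write M_i for S''(x_i). With h_i = 1, 2, 3, 1 and divided differences Δ_i = -10, 9/2, -11/3, 8, the continuity of S' gives the tridiagonal system
  1·M_0 + 6·M_1 + 2·M_2 = 6(Δ_1 - Δ_0) = 87
  2·M_1 + 10·M_2 + 3·M_3 = 6(Δ_2 - Δ_1) = -49
  3·M_2 + 8·M_3 + 1·M_4 = 6(Δ_3 - Δ_2) = 70
Clamped end conditions give two more equations: 2h_0·M_0 + h_0·M_1 = 6(Δ_0 - S'(0)) = -51 and h_3·M_3 + 2h_3·M_4 = 6(S'(7) - Δ_3) = -78.
Forward elimination and back-substitution give M_0 = -8599/222, M_1 = 2938/111, M_2 = -7343/444, M_3 = 1565/74, M_4 = -7337/148.
On [3, 6], S(x) = 6 + 85/37·(x - 3) - 7343/888·(x - 3)² + 16733/7992·(x - 3)³.
With (x - 3) = 3/4: S(15/4) = 74921/18944.

3.9549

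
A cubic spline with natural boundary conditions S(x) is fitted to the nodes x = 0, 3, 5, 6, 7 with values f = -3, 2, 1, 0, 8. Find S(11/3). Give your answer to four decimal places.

2.3726

Put m_i = S'' at the i-th knot. Here h = (3, 2, 1, 1) and Δ = (5/3, -1/2, -1, 8), so the interior equations h_(i-1)·m_(i-1) + 2(h_(i-1)+h_i)·m_i + h_i·m_(i+1) = 6(Δ_i − Δ_(i-1)) read
  3·m_0 + 10·m_1 + 2·m_2 = 6(Δ_1 - Δ_0) = -13
  2·m_1 + 6·m_2 + 1·m_3 = 6(Δ_2 - Δ_1) = -3
  1·m_2 + 4·m_3 + 1·m_4 = 6(Δ_3 - Δ_2) = 54
Natural end conditions: m_0 = m_4 = 0.
Hence m_0 = 0, m_1 = -167/214, m_2 = -278/107, m_3 = 1514/107, m_4 = 0.
On [3, 5], S(x) = 2 + 569/642·(x - 3) - 167/428·(x - 3)² - 389/2568·(x - 3)³.
With (x - 3) = 2/3: S(11/3) = 20563/8667.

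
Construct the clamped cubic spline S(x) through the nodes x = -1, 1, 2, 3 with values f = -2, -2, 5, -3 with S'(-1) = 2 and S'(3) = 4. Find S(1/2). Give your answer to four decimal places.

-4.0369

Put m_i = S'' at the i-th knot. Here h = (2, 1, 1) and Δ = (0, 7, -8), so the interior equations h_(i-1)·m_(i-1) + 2(h_(i-1)+h_i)·m_i + h_i·m_(i+1) = 6(Δ_i − Δ_(i-1)) read
  2·m_0 + 6·m_1 + 1·m_2 = 6(Δ_1 - Δ_0) = 42
  1·m_1 + 4·m_2 + 1·m_3 = 6(Δ_2 - Δ_1) = -90
Clamped end conditions give two more equations: 2h_0·m_0 + h_0·m_1 = 6(Δ_0 - S'(-1)) = -12 and h_2·m_2 + 2h_2·m_3 = 6(S'(3) - Δ_2) = 72.
Solving: m_0 = -131/11, m_1 = 196/11, m_2 = -452/11, m_3 = 622/11.
On [-1, 1], S(x) = -2 + 2·(x + 1) - 131/22·(x + 1)² + 109/44·(x + 1)³.
With (x + 1) = 3/2: S(1/2) = -1421/352.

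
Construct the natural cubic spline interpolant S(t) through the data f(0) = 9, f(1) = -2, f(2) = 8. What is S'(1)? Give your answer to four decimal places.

-0.5000

Write σ_i for S''(x_i). With h_i = 1, 1 and divided differences Δ_i = -11, 10, the continuity of S' gives the tridiagonal system
  1·σ_0 + 4·σ_1 + 1·σ_2 = 6(Δ_1 - Δ_0) = 126
Natural end conditions: σ_0 = σ_2 = 0.
Solving: σ_0 = 0, σ_1 = 63/2, σ_2 = 0.
On [1, 2], S'(t) = b_1 + 2c_1·(t - 1) + 3d_1·(t - 1)² with b_1 = Δ_1 - h_1(2σ_1 + σ_2)/6 = -1/2, c_1 = σ_1/2 = 63/4, d_1 = (σ_2 - σ_1)/(6h_1) = -21/4. So S'(1) = -1/2.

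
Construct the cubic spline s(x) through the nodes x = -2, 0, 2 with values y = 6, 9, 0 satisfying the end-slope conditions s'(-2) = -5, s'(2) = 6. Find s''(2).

23

Let M_i = s''(x_i). Step sizes h_i = 2, 2; slopes of the chords Δ_i = (y_(i+1) - y_i)/h_i = 3/2, -9/2.
  2·M_0 + 8·M_1 + 2·M_2 = 6(Δ_1 - Δ_0) = -36
Clamped end conditions give two more equations: 2h_0·M_0 + h_0·M_1 = 6(Δ_0 - s'(-2)) = 39 and h_1·M_1 + 2h_1·M_2 = 6(s'(2) - Δ_1) = 63.
Forward elimination and back-substitution give M_0 = 17, M_1 = -29/2, M_2 = 23.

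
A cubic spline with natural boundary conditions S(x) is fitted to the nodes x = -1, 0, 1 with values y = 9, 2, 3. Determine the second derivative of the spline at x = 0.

12

With M_i denoting the second derivative at x_i, h_i = 1, 1, and Δ_i = (y_(i+1) − y_i)/h_i = -7, 1:
  1·M_0 + 4·M_1 + 1·M_2 = 6(Δ_1 - Δ_0) = 48
Natural end conditions: M_0 = M_2 = 0.
Solving: M_0 = 0, M_1 = 12, M_2 = 0.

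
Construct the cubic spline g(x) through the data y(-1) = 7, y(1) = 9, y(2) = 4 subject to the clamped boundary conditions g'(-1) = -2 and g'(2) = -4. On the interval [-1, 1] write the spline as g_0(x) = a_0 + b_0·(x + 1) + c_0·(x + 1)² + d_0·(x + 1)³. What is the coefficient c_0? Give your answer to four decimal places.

Let m_i = g''(x_i). Step sizes h_i = 2, 1; slopes of the chords Δ_i = (y_(i+1) - y_i)/h_i = 1, -5.
  2·m_0 + 6·m_1 + 1·m_2 = 6(Δ_1 - Δ_0) = -36
Clamped end conditions give two more equations: 2h_0·m_0 + h_0·m_1 = 6(Δ_0 - g'(-1)) = 18 and h_1·m_1 + 2h_1·m_2 = 6(g'(2) - Δ_1) = 6.
Forward elimination and back-substitution give m_0 = 59/6, m_1 = -32/3, m_2 = 25/3.
On [-1, 1], with g_0(x) = a_0 + b_0·(x + 1) + c_0·(x + 1)² + d_0·(x + 1)³: c_0 = m_0/2 = 59/12, d_0 = (m_1 - m_0)/(6h_0) = -41/24, b_0 = Δ_0 - h_0(2m_0 + m_1)/6 = -2.

4.9167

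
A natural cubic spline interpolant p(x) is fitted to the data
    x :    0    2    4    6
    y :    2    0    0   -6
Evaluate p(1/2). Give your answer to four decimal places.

With M_i denoting the second derivative at x_i, h_i = 2, 2, 2, and Δ_i = (y_(i+1) − y_i)/h_i = -1, 0, -3:
  2·M_0 + 8·M_1 + 2·M_2 = 6(Δ_1 - Δ_0) = 6
  2·M_1 + 8·M_2 + 2·M_3 = 6(Δ_2 - Δ_1) = -18
Natural end conditions: M_0 = M_3 = 0.
Solving: M_0 = 0, M_1 = 7/5, M_2 = -13/5, M_3 = 0.
On [0, 2], p(x) = 2 - 22/15·x + 0·x² + 7/60·x³.
With x = 1/2: p(1/2) = 41/32.

1.2813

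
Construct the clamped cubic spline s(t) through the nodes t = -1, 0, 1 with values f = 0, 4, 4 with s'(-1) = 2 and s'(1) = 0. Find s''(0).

-10

With M_i denoting the second derivative at x_i, h_i = 1, 1, and Δ_i = (y_(i+1) − y_i)/h_i = 4, 0:
  1·M_0 + 4·M_1 + 1·M_2 = 6(Δ_1 - Δ_0) = -24
Clamped end conditions give two more equations: 2h_0·M_0 + h_0·M_1 = 6(Δ_0 - s'(-1)) = 12 and h_1·M_1 + 2h_1·M_2 = 6(s'(1) - Δ_1) = 0.
Solving the tridiagonal system: M_0 = 11, M_1 = -10, M_2 = 5.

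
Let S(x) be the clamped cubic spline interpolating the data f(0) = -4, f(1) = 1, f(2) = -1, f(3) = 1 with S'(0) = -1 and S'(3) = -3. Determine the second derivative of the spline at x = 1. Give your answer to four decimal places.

-22.1333

With M_i denoting the second derivative at x_i, h_i = 1, 1, 1, and Δ_i = (y_(i+1) − y_i)/h_i = 5, -2, 2:
  1·M_0 + 4·M_1 + 1·M_2 = 6(Δ_1 - Δ_0) = -42
  1·M_1 + 4·M_2 + 1·M_3 = 6(Δ_2 - Δ_1) = 24
Clamped end conditions give two more equations: 2h_0·M_0 + h_0·M_1 = 6(Δ_0 - S'(0)) = 36 and h_2·M_2 + 2h_2·M_3 = 6(S'(3) - Δ_2) = -30.
Solving: M_0 = 436/15, M_1 = -332/15, M_2 = 262/15, M_3 = -356/15.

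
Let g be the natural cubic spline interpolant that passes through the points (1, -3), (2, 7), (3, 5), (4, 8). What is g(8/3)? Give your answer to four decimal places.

5.9235

Put M_i = g'' at the i-th knot. Here h = (1, 1, 1) and Δ = (10, -2, 3), so the interior equations h_(i-1)·M_(i-1) + 2(h_(i-1)+h_i)·M_i + h_i·M_(i+1) = 6(Δ_i − Δ_(i-1)) read
  1·M_0 + 4·M_1 + 1·M_2 = 6(Δ_1 - Δ_0) = -72
  1·M_1 + 4·M_2 + 1·M_3 = 6(Δ_2 - Δ_1) = 30
Natural end conditions: M_0 = M_3 = 0.
Forward elimination and back-substitution give M_0 = 0, M_1 = -106/5, M_2 = 64/5, M_3 = 0.
On [2, 3], g(x) = 7 + 44/15·(x - 2) - 53/5·(x - 2)² + 17/3·(x - 2)³.
With (x - 2) = 2/3: g(8/3) = 2399/405.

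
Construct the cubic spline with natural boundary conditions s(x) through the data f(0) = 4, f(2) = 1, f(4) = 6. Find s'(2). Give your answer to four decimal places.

0.5000

Write m_i for s''(x_i). With h_i = 2, 2 and divided differences Δ_i = -3/2, 5/2, the continuity of s' gives the tridiagonal system
  2·m_0 + 8·m_1 + 2·m_2 = 6(Δ_1 - Δ_0) = 24
Natural end conditions: m_0 = m_2 = 0.
Solving the tridiagonal system: m_0 = 0, m_1 = 3, m_2 = 0.
On [2, 4], s'(x) = b_1 + 2c_1·(x - 2) + 3d_1·(x - 2)² with b_1 = Δ_1 - h_1(2m_1 + m_2)/6 = 1/2, c_1 = m_1/2 = 3/2, d_1 = (m_2 - m_1)/(6h_1) = -1/4. So s'(2) = 1/2.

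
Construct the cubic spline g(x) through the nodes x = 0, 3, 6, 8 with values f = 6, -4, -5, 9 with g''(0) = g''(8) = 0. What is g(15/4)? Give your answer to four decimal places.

Let M_i = g''(x_i). Step sizes h_i = 3, 3, 2; slopes of the chords Δ_i = (y_(i+1) - y_i)/h_i = -10/3, -1/3, 7.
  3·M_0 + 12·M_1 + 3·M_2 = 6(Δ_1 - Δ_0) = 18
  3·M_1 + 10·M_2 + 2·M_3 = 6(Δ_2 - Δ_1) = 44
Natural end conditions: M_0 = M_3 = 0.
Solving the tridiagonal system: M_0 = 0, M_1 = 16/37, M_2 = 158/37, M_3 = 0.
On [3, 6], g(x) = -4 - 322/111·(x - 3) + 8/37·(x - 3)² + 71/333·(x - 3)³.
With (x - 3) = 3/4: g(15/4) = -14123/2368.

-5.9641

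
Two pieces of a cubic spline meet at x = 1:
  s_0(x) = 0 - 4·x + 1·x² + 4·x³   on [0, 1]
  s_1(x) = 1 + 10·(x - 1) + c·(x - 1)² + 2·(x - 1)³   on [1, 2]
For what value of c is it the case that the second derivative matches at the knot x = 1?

13

s_0''(x) = 2 + 24·x, so s_0''(1) = 26. On the right, s_1''(1) = 2c, so c = 13.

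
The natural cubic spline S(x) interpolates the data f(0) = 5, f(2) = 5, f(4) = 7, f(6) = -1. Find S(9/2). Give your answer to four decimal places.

5.9188

Write m_i for S''(x_i). With h_i = 2, 2, 2 and divided differences Δ_i = 0, 1, -4, the continuity of S' gives the tridiagonal system
  2·m_0 + 8·m_1 + 2·m_2 = 6(Δ_1 - Δ_0) = 6
  2·m_1 + 8·m_2 + 2·m_3 = 6(Δ_2 - Δ_1) = -30
Natural end conditions: m_0 = m_3 = 0.
Hence m_0 = 0, m_1 = 9/5, m_2 = -21/5, m_3 = 0.
On [4, 6], S(x) = 7 - 6/5·(x - 4) - 21/10·(x - 4)² + 7/20·(x - 4)³.
With (x - 4) = 1/2: S(9/2) = 947/160.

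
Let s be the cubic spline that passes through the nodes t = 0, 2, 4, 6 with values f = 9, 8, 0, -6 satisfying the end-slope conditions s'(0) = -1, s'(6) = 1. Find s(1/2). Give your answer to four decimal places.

With σ_i denoting the second derivative at x_i, h_i = 2, 2, 2, and Δ_i = (y_(i+1) − y_i)/h_i = -1/2, -4, -3:
  2·σ_0 + 8·σ_1 + 2·σ_2 = 6(Δ_1 - Δ_0) = -21
  2·σ_1 + 8·σ_2 + 2·σ_3 = 6(Δ_2 - Δ_1) = 6
Clamped end conditions give two more equations: 2h_0·σ_0 + h_0·σ_1 = 6(Δ_0 - s'(0)) = 3 and h_2·σ_2 + 2h_2·σ_3 = 6(s'(6) - Δ_2) = 24.
Solving: σ_0 = 71/30, σ_1 = -97/30, σ_2 = 1/15, σ_3 = 179/30.
On [0, 2], s(t) = 9 - 1·t + 71/60·t² - 7/15·t³.
With t = 1/2: s(1/2) = 699/80.

8.7375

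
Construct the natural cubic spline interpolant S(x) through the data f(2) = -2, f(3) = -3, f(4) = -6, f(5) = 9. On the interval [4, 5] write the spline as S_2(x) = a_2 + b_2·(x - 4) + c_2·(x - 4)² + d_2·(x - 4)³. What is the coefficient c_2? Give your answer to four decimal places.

14.8000

Let M_i = S''(x_i). Step sizes h_i = 1, 1, 1; slopes of the chords Δ_i = (y_(i+1) - y_i)/h_i = -1, -3, 15.
  1·M_0 + 4·M_1 + 1·M_2 = 6(Δ_1 - Δ_0) = -12
  1·M_1 + 4·M_2 + 1·M_3 = 6(Δ_2 - Δ_1) = 108
Natural end conditions: M_0 = M_3 = 0.
Forward elimination and back-substitution give M_0 = 0, M_1 = -52/5, M_2 = 148/5, M_3 = 0.
On [4, 5], with S_2(x) = a_2 + b_2·(x - 4) + c_2·(x - 4)² + d_2·(x - 4)³: c_2 = M_2/2 = 74/5, d_2 = (M_3 - M_2)/(6h_2) = -74/15, b_2 = Δ_2 - h_2(2M_2 + M_3)/6 = 77/15.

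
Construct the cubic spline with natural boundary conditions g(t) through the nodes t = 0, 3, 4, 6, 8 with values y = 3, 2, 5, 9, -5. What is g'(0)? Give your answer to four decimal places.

With σ_i denoting the second derivative at x_i, h_i = 3, 1, 2, 2, and Δ_i = (y_(i+1) − y_i)/h_i = -1/3, 3, 2, -7:
  3·σ_0 + 8·σ_1 + 1·σ_2 = 6(Δ_1 - Δ_0) = 20
  1·σ_1 + 6·σ_2 + 2·σ_3 = 6(Δ_2 - Δ_1) = -6
  2·σ_2 + 8·σ_3 + 2·σ_4 = 6(Δ_3 - Δ_2) = -54
Natural end conditions: σ_0 = σ_4 = 0.
Solving the tridiagonal system: σ_0 = 0, σ_1 = 205/86, σ_2 = 40/43, σ_3 = -1201/172, σ_4 = 0.
On [0, 3], g'(t) = b_0 + 2c_0·t + 3d_0·t² with b_0 = Δ_0 - h_0(2σ_0 + σ_1)/6 = -787/516, c_0 = σ_0/2 = 0, d_0 = (σ_1 - σ_0)/(6h_0) = 205/1548. So g'(0) = -787/516.

-1.5252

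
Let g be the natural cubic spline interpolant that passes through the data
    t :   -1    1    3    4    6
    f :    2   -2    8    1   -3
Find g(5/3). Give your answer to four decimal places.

2.2650

Put M_i = g'' at the i-th knot. Here h = (2, 2, 1, 2) and Δ = (-2, 5, -7, -2), so the interior equations h_(i-1)·M_(i-1) + 2(h_(i-1)+h_i)·M_i + h_i·M_(i+1) = 6(Δ_i − Δ_(i-1)) read
  2·M_0 + 8·M_1 + 2·M_2 = 6(Δ_1 - Δ_0) = 42
  2·M_1 + 6·M_2 + 1·M_3 = 6(Δ_2 - Δ_1) = -72
  1·M_2 + 6·M_3 + 2·M_4 = 6(Δ_3 - Δ_2) = 30
Natural end conditions: M_0 = M_4 = 0.
Forward elimination and back-substitution give M_0 = 0, M_1 = 1197/128, M_2 = -525/32, M_3 = 495/64, M_4 = 0.
On [1, 3], g(t) = -2 + 271/64·(t - 1) + 1197/256·(t - 1)² - 1099/512·(t - 1)³.
With (t - 1) = 2/3: g(5/3) = 1957/864.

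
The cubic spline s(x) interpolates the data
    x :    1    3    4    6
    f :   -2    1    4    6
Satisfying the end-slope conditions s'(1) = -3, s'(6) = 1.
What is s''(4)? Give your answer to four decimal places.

Put M_i = s'' at the i-th knot. Here h = (2, 1, 2) and Δ = (3/2, 3, 1), so the interior equations h_(i-1)·M_(i-1) + 2(h_(i-1)+h_i)·M_i + h_i·M_(i+1) = 6(Δ_i − Δ_(i-1)) read
  2·M_0 + 6·M_1 + 1·M_2 = 6(Δ_1 - Δ_0) = 9
  1·M_1 + 6·M_2 + 2·M_3 = 6(Δ_2 - Δ_1) = -12
Clamped end conditions give two more equations: 2h_0·M_0 + h_0·M_1 = 6(Δ_0 - s'(1)) = 27 and h_2·M_2 + 2h_2·M_3 = 6(s'(6) - Δ_2) = 0.
Hence M_0 = 223/32, M_1 = -7/16, M_2 = -37/16, M_3 = 37/32.

-2.3125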